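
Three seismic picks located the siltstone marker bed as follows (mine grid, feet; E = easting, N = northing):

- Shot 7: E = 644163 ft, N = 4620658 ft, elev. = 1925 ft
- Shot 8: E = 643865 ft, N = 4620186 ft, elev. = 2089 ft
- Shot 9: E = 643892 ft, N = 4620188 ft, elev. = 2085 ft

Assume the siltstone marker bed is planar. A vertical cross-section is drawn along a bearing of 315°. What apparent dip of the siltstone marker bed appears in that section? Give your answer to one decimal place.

5.6°

Two edge vectors: Shot 7→Shot 8 = (-298, -472, 164), Shot 7→Shot 9 = (-271, -470, 160).
Normal n = (Shot 7→Shot 8) × (Shot 7→Shot 9) = (1560, 3236, 12148).
So ∂z/∂E = −n_x/n_z = −0.12842 and ∂z/∂N = −n_y/n_z = −0.26638.
Unit vector along 315° is (sin 315°, cos 315°) = (-0.7071, 0.7071).
Slope in that direction = a·(-0.7071) + b·(0.7071) = −0.09756.
Apparent dip = arctan|0.09756| = 5.6° (true dip is 16.5°, so apparent ≤ true as expected).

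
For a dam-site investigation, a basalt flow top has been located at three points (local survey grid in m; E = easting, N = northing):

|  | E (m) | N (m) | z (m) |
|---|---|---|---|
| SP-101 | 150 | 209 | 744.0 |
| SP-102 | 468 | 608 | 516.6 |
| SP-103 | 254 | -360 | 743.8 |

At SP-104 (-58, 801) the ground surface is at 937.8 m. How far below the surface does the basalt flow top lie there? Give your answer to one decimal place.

135.5 m

Two edge vectors: SP-101→SP-102 = (318, 399, -227.4), SP-101→SP-103 = (104, -569, -0.2).
Normal n = (SP-101→SP-102) × (SP-101→SP-103) = (-129470.4, -23586, -222438).
So ∂z/∂E = −n_x/n_z = −0.58205 and ∂z/∂N = −n_y/n_z = −0.10603.
Intercept c from SP-101: 744 + 87.31 + 22.16 = 853.47.
At (-58, 801): z_contact = 33.76 − 84.93 + 853.47 = 802.29 m.
Depth below ground = 937.8 − 802.29 = 135.5 m.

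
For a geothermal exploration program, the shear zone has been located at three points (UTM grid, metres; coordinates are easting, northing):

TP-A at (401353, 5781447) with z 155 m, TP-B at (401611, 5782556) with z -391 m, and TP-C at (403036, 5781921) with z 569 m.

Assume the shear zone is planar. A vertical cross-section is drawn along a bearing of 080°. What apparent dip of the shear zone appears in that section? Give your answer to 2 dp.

16.87°

Let the plane be z = a·easting + b·northing + c.
TP-B−TP-A: 258a + 1109b = −546;  TP-C−TP-A: 1683a + 474b = 414.
Solving gives a = 0.41162, b = −0.58810.
Unit vector along 080° is (sin 80°, cos 80°) = (0.9848, 0.1736).
Slope in that direction = a·(0.9848) + b·(0.1736) = 0.30325.
Apparent dip = arctan|0.30325| = 16.87° (true dip is 35.7°, so apparent ≤ true as expected).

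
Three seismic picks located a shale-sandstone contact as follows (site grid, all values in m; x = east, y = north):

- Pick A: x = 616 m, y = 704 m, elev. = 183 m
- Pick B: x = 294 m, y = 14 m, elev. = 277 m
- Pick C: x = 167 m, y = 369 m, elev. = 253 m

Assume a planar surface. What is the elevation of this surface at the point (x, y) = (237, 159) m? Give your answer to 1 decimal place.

Two edge vectors: Pick A→Pick B = (-322, -690, 94), Pick A→Pick C = (-449, -335, 70).
Normal n = (Pick A→Pick B) × (Pick A→Pick C) = (-16810, -19666, -201940).
So ∂z/∂x = −n_x/n_z = −0.08324 and ∂z/∂y = −n_y/n_z = −0.09739.
Intercept c from Pick A: 183 + 51.28 + 68.56 = 302.84.
At (237, 159): z = −19.7 − 15.5 + 302.84 = 267.6 m.

267.6 m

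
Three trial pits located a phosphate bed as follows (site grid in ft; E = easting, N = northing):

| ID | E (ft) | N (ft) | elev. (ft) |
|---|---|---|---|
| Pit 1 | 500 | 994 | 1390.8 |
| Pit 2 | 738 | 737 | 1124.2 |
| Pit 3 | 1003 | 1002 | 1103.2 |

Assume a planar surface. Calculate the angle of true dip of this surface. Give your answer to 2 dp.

Two edge vectors: Pit 1→Pit 2 = (238, -257, -266.6), Pit 1→Pit 3 = (503, 8, -287.6).
Normal n = (Pit 1→Pit 2) × (Pit 1→Pit 3) = (76046, -65651, 131175).
So ∂z/∂E = −n_x/n_z = −0.57973 and ∂z/∂N = −n_y/n_z = 0.50048.
Gradient magnitude |∇z| = √(a² + b²) = √(0.33609 + 0.25048) = 0.76588.
True dip = arctan(0.76588) = 37.45°, dipping toward SE (azimuth ≈ 131°).

37.45°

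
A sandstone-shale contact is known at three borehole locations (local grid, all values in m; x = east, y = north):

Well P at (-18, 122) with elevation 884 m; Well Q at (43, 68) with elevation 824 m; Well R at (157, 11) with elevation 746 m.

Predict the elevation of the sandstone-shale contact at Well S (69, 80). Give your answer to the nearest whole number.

Let the plane be z = a·x + b·y + c.
Well Q−Well P: 61a − 54b = −60;  Well R−Well P: 175a − 111b = −138.
Solving gives a = −0.29563, b = 0.77716.
Then c = 884 − a·-18 − b·122 = 783.87.
At (69, 80): z = −20.4 + 62.2 + 783.87 = 825.6 m.

826 m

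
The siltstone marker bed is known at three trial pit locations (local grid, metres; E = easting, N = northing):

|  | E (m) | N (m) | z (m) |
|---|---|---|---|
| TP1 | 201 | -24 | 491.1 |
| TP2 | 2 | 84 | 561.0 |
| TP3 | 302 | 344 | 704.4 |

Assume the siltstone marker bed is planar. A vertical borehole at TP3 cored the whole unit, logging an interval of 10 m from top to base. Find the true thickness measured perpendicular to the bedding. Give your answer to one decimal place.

8.6 m

Two edge vectors: TP1→TP2 = (-199, 108, 69.9), TP1→TP3 = (101, 368, 213.3).
Normal n = (TP1→TP2) × (TP1→TP3) = (-2686.8, 49506.6, -84140).
So ∂z/∂E = −n_x/n_z = −0.03193 and ∂z/∂N = −n_y/n_z = 0.58838.
|∇z| = √(a²+b²) = 0.58925, so dip δ = arctan(0.58925) = 30.51°.
True thickness = vertical thickness × cos δ = 10 × cos 30.51° = 8.6 m.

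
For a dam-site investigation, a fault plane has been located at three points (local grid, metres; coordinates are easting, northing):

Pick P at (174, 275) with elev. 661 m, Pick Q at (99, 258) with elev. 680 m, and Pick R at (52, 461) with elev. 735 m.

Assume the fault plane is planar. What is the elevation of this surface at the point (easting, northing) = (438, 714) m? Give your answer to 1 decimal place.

Let the plane be z = a·easting + b·northing + c.
Pick Q−Pick P: −75a − 17b = 19;  Pick R−Pick P: −122a + 186b = 74.
Solving gives a = −0.29905, b = 0.20170.
Then c = 661 − a·174 − b·275 = 657.57.
At (438, 714): z = −131.0 + 144.0 + 657.57 = 670.6 m.

670.6 m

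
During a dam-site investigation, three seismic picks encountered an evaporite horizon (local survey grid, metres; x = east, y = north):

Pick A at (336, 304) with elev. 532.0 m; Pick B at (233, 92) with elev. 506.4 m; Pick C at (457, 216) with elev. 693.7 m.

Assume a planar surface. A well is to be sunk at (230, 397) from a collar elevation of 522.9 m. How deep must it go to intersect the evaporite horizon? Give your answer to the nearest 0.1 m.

Let the plane be z = a·x + b·y + c.
Pick B−Pick A: −103a − 212b = −25.6;  Pick C−Pick A: 121a − 88b = 161.7.
Solving gives a = 1.05234, b = −0.39053.
Then c = 532 − a·336 − b·304 = 297.13.
At (230, 397): z_contact = 242.04 − 155.04 + 297.13 = 384.13 m.
Depth below ground = 522.9 − 384.13 = 138.8 m.

138.8 m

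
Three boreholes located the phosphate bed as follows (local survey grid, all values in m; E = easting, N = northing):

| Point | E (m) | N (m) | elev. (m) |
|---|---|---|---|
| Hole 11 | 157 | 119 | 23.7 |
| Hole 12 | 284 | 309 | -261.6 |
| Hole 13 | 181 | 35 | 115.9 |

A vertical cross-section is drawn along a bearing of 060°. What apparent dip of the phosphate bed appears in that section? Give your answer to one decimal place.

Two edge vectors: Hole 11→Hole 12 = (127, 190, -285.3), Hole 11→Hole 13 = (24, -84, 92.2).
Normal n = (Hole 11→Hole 12) × (Hole 11→Hole 13) = (-6447.2, -18556.6, -15228).
So ∂z/∂E = −n_x/n_z = −0.42338 and ∂z/∂N = −n_y/n_z = −1.21858.
Unit vector along 060° is (sin 60°, cos 60°) = (0.8660, 0.5000).
Slope in that direction = a·(0.8660) + b·(0.5000) = −0.97595.
Apparent dip = arctan|0.97595| = 44.3° (true dip is 52.2°, so apparent ≤ true as expected).

44.3°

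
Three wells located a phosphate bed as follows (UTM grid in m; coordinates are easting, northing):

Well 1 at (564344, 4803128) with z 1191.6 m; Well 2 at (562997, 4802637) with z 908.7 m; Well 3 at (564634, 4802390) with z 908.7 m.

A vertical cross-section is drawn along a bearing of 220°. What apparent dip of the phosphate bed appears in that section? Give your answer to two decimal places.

Let the plane be z = a·easting + b·northing + c.
Well 2−Well 1: −1347a − 491b = −282.9;  Well 3−Well 1: 290a − 738b = −282.9.
Solving gives a = 0.06149, b = 0.40749.
Unit vector along 220° is (sin 220°, cos 220°) = (-0.6428, -0.7660).
Slope in that direction = a·(-0.6428) + b·(-0.7660) = −0.35168.
Apparent dip = arctan|0.35168| = 19.38° (true dip is 22.4°, so apparent ≤ true as expected).

19.38°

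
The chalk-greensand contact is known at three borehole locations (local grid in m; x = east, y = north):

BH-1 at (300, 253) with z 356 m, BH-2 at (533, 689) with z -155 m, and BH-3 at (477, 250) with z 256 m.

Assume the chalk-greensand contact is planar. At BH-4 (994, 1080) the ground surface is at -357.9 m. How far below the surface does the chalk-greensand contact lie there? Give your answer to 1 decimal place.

Two edge vectors: BH-1→BH-2 = (233, 436, -511), BH-1→BH-3 = (177, -3, -100).
Normal n = (BH-1→BH-2) × (BH-1→BH-3) = (-45133, -67147, -77871).
So ∂z/∂x = −n_x/n_z = −0.579587 and ∂z/∂y = −n_y/n_z = −0.862285.
Intercept c from BH-1: 356 + 173.88 + 218.16 = 748.03.
At (994, 1080): z_contact = −576.11 − 931.27 + 748.03 = -759.34 m.
Depth below ground = -357.9 − (-759.34) = 401.4 m.

401.4 m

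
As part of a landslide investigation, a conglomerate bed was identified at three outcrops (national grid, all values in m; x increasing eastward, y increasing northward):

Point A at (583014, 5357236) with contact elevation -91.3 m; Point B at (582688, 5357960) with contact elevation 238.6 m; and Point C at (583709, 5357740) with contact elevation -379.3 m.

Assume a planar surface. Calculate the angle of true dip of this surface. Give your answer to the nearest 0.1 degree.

30.8°

Two edge vectors: Point A→Point B = (-326, 724, 329.9), Point A→Point C = (695, 504, -288).
Normal n = (Point A→Point B) × (Point A→Point C) = (-374781.6, 135392.5, -667484).
So ∂z/∂x = −n_x/n_z = −0.56148 and ∂z/∂y = −n_y/n_z = 0.20284.
Gradient magnitude |∇z| = √(a² + b²) = √(0.31526 + 0.04114) = 0.59700.
True dip = arctan(0.59700) = 30.8°, dipping toward ESE (azimuth ≈ 110°).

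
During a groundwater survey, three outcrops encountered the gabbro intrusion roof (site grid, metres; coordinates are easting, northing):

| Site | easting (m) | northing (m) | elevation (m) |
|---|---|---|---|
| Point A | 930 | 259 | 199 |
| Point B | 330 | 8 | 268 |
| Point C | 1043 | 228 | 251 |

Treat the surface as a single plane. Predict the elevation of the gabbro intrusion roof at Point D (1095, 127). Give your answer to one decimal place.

347.0 m

Two edge vectors: Point A→Point B = (-600, -251, 69), Point A→Point C = (113, -31, 52).
Normal n = (Point A→Point B) × (Point A→Point C) = (-10913, 38997, 46963).
So ∂z/∂easting = −n_x/n_z = 0.232374 and ∂z/∂northing = −n_y/n_z = −0.830377.
Intercept c from Point A: 199 − 216.11 + 215.07 = 197.96.
At (1095, 127): z = 254.4 − 105.5 + 197.96 = 347.0 m.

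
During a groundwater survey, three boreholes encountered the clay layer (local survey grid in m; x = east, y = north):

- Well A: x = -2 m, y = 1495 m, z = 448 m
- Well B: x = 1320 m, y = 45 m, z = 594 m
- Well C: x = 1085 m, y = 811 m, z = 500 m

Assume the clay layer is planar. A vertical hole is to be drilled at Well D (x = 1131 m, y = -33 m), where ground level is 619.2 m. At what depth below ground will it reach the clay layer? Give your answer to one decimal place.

7.9 m

Let the plane be z = a·x + b·y + c.
Well B−Well A: 1322a − 1450b = 146;  Well C−Well A: 1087a − 684b = 52.
Solving gives a = −0.036410, b = −0.133886.
Then c = 448 − a·-2 − b·1495 = 648.09.
At (1131, -33): z_contact = −41.18 + 4.42 + 648.09 = 611.32 m.
Depth below ground = 619.2 − 611.32 = 7.9 m.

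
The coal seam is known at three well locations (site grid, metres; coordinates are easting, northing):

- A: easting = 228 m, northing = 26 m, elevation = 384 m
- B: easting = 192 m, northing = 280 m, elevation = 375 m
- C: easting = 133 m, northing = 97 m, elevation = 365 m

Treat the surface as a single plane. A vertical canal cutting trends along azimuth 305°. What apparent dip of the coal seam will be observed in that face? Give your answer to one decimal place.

Let the plane be z = a·easting + b·northing + c.
B−A: −36a + 254b = −9;  C−A: −95a + 71b = −19.
Solving gives a = 0.19408, b = −0.00793.
Unit vector along 305° is (sin 305°, cos 305°) = (-0.8192, 0.5736).
Slope in that direction = a·(-0.8192) + b·(0.5736) = −0.16352.
Apparent dip = arctan|0.16352| = 9.3° (true dip is 11.0°, so apparent ≤ true as expected).

9.3°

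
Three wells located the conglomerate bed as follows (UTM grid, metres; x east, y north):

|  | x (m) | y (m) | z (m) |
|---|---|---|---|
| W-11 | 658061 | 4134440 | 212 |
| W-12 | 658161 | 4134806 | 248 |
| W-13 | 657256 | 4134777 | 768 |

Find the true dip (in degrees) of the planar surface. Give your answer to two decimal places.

32.51°

Two edge vectors: W-11→W-12 = (100, 366, 36), W-11→W-13 = (-805, 337, 556).
Normal n = (W-11→W-12) × (W-11→W-13) = (191364, -84580, 328330).
So ∂z/∂x = −n_x/n_z = −0.58284 and ∂z/∂y = −n_y/n_z = 0.25761.
Gradient magnitude |∇z| = √(a² + b²) = √(0.33970 + 0.06636) = 0.63723.
True dip = arctan(0.63723) = 32.51°, dipping toward ESE (azimuth ≈ 114°).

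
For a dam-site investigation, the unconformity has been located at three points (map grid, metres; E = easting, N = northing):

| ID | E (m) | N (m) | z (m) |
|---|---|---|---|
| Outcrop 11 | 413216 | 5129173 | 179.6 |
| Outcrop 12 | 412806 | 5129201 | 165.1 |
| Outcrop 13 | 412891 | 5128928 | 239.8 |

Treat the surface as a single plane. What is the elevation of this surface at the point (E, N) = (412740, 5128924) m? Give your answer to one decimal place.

238.3 m

Let the plane be z = a·E + b·N + c.
Outcrop 12−Outcrop 11: −410a + 28b = −14.5;  Outcrop 13−Outcrop 11: −325a − 245b = 60.2.
Solving gives a = 0.017041534, b = −0.268320402.
Then c = 179.6 − a·413216 − b·5129173 = 1369399.53.
At (412740, 5128924): z = 7033.7 − 1376194.9 + 1369399.53 = 238.3 m.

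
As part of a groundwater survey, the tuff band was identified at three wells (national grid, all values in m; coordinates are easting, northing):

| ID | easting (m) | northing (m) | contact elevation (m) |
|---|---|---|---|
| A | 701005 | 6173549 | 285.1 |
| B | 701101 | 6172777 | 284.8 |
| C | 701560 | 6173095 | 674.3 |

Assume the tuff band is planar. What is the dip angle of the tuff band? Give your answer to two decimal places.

Let the plane be z = a·easting + b·northing + c.
B−A: 96a − 772b = −0.3;  C−A: 555a − 454b = 389.2.
Solving gives a = 0.78103, b = 0.09751.
Gradient magnitude |∇z| = √(a² + b²) = √(0.61000 + 0.00951) = 0.78709.
True dip = arctan(0.78709) = 38.21°, dipping toward W (azimuth ≈ 263°).

38.21°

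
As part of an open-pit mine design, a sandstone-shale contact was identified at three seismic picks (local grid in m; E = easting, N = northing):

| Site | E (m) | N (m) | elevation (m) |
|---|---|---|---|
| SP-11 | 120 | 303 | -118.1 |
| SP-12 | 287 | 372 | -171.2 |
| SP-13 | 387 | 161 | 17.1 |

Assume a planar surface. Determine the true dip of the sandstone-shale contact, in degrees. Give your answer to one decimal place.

Let the plane be z = a·E + b·N + c.
SP-12−SP-11: 167a + 69b = −53.1;  SP-13−SP-11: 267a − 142b = 135.2.
Solving gives a = 0.04245, b = −0.87230.
Gradient magnitude |∇z| = √(a² + b²) = √(0.00180 + 0.76091) = 0.87333.
True dip = arctan(0.87333) = 41.1°, dipping toward N (azimuth ≈ 357°).

41.1°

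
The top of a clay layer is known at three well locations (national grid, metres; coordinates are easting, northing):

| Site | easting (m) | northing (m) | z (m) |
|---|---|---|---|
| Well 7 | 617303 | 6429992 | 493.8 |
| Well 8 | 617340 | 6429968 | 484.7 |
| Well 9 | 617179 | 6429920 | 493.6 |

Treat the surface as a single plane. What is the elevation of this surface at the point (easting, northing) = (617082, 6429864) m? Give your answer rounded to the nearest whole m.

494 m

Two edge vectors: Well 7→Well 8 = (37, -24, -9.1), Well 7→Well 9 = (-124, -72, -0.2).
Normal n = (Well 7→Well 8) × (Well 7→Well 9) = (-650.4, 1135.8, -5640).
So ∂z/∂easting = −n_x/n_z = −0.11531915 and ∂z/∂northing = −n_y/n_z = 0.20138298.
Intercept c from Well 7: 493.8 + 71186.86 − 1294890.94 = −1223210.29.
At (617082, 6429864): z = −71161.4 + 1294865.2 − 1223210.29 = 493.5 m.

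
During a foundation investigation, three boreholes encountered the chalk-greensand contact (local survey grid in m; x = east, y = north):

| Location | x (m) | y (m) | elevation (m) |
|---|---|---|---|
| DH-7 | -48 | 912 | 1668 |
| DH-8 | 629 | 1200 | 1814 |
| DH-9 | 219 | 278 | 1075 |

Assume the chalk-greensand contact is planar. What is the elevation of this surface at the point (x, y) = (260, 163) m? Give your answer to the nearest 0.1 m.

Two edge vectors: DH-7→DH-8 = (677, 288, 146), DH-7→DH-9 = (267, -634, -593).
Normal n = (DH-7→DH-8) × (DH-7→DH-9) = (-78220, 440443, -506114).
So ∂z/∂x = −n_x/n_z = −0.154550 and ∂z/∂y = −n_y/n_z = 0.870245.
Intercept c from DH-7: 1668 − 7.42 − 793.66 = 866.92.
At (260, 163): z = −40.2 + 141.8 + 866.92 = 968.6 m.

968.6 m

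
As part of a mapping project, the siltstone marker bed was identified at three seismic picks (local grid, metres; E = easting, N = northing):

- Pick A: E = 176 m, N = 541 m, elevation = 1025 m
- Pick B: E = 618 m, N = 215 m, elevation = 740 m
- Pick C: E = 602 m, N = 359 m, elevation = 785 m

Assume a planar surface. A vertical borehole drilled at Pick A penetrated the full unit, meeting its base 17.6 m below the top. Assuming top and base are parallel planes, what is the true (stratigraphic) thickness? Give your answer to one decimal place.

15.6 m

Two edge vectors: Pick A→Pick B = (442, -326, -285), Pick A→Pick C = (426, -182, -240).
Normal n = (Pick A→Pick B) × (Pick A→Pick C) = (26370, -15330, 58432).
So ∂z/∂E = −n_x/n_z = −0.45129 and ∂z/∂N = −n_y/n_z = 0.26236.
|∇z| = √(a²+b²) = 0.52201, so dip δ = arctan(0.52201) = 27.57°.
True thickness = vertical thickness × cos δ = 17.6 × cos 27.57° = 15.6 m.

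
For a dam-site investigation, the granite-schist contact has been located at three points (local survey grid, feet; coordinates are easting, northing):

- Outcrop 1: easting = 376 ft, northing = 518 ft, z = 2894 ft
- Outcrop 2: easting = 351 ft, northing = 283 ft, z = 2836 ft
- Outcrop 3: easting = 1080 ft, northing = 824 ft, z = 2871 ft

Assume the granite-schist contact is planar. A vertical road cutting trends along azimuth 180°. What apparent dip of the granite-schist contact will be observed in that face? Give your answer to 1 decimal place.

Let the plane be z = a·easting + b·northing + c.
Outcrop 2−Outcrop 1: −25a − 235b = −58;  Outcrop 3−Outcrop 1: 704a + 306b = −23.
Solving gives a = −0.14673, b = 0.26242.
Unit vector along 180° is (sin 180°, cos 180°) = (0.0000, -1.0000).
Slope in that direction = a·(0.0000) + b·(-1.0000) = −0.26242.
Apparent dip = arctan|0.26242| = 14.7° (true dip is 16.7°, so apparent ≤ true as expected).

14.7°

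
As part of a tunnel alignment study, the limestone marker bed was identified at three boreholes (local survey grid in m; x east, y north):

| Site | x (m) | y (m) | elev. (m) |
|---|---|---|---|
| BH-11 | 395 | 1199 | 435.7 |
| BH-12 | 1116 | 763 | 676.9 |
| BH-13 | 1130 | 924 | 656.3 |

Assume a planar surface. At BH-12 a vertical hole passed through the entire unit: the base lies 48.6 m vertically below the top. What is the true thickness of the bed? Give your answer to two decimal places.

46.72 m

Two edge vectors: BH-11→BH-12 = (721, -436, 241.2), BH-11→BH-13 = (735, -275, 220.6).
Normal n = (BH-11→BH-12) × (BH-11→BH-13) = (-29851.6, 18229.4, 122185).
So ∂z/∂x = −n_x/n_z = 0.24431 and ∂z/∂y = −n_y/n_z = −0.14920.
|∇z| = √(a²+b²) = 0.28627, so dip δ = arctan(0.28627) = 15.97°.
True thickness = vertical thickness × cos δ = 48.6 × cos 15.97° = 46.72 m.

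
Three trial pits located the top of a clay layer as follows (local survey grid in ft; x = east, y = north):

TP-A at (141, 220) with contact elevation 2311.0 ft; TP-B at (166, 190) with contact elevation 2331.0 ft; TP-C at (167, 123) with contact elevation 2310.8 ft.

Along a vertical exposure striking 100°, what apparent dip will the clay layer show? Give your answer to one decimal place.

48.0°

Two edge vectors: TP-A→TP-B = (25, -30, 20), TP-A→TP-C = (26, -97, -0.2).
Normal n = (TP-A→TP-B) × (TP-A→TP-C) = (1946, 525, -1645).
So ∂z/∂x = −n_x/n_z = 1.18298 and ∂z/∂y = −n_y/n_z = 0.31915.
Unit vector along 100° is (sin 100°, cos 100°) = (0.9848, -0.1736).
Slope in that direction = a·(0.9848) + b·(-0.1736) = 1.10959.
Apparent dip = arctan|1.10959| = 48.0° (true dip is 50.8°, so apparent ≤ true as expected).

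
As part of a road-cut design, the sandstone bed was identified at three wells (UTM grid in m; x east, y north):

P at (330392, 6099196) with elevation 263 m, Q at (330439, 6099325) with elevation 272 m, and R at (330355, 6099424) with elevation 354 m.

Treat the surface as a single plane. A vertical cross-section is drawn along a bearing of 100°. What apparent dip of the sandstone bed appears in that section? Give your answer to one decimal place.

33.7°

Two edge vectors: P→Q = (47, 129, 9), P→R = (-37, 228, 91).
Normal n = (P→Q) × (P→R) = (9687, -4610, 15489).
So ∂z/∂x = −n_x/n_z = −0.62541 and ∂z/∂y = −n_y/n_z = 0.29763.
Unit vector along 100° is (sin 100°, cos 100°) = (0.9848, -0.1736).
Slope in that direction = a·(0.9848) + b·(-0.1736) = −0.66759.
Apparent dip = arctan|0.66759| = 33.7° (true dip is 34.7°, so apparent ≤ true as expected).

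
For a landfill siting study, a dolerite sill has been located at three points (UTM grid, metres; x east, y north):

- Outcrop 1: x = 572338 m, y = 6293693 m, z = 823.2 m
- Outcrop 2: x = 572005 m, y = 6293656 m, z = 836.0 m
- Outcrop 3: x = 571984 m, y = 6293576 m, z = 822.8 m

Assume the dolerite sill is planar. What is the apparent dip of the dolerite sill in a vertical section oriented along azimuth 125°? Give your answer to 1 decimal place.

8.6°

Two edge vectors: Outcrop 1→Outcrop 2 = (-333, -37, 12.8), Outcrop 1→Outcrop 3 = (-354, -117, -0.4).
Normal n = (Outcrop 1→Outcrop 2) × (Outcrop 1→Outcrop 3) = (1512.4, -4664.4, 25863).
So ∂z/∂x = −n_x/n_z = −0.05848 and ∂z/∂y = −n_y/n_z = 0.18035.
Unit vector along 125° is (sin 125°, cos 125°) = (0.8192, -0.5736).
Slope in that direction = a·(0.8192) + b·(-0.5736) = −0.15135.
Apparent dip = arctan|0.15135| = 8.6° (true dip is 10.7°, so apparent ≤ true as expected).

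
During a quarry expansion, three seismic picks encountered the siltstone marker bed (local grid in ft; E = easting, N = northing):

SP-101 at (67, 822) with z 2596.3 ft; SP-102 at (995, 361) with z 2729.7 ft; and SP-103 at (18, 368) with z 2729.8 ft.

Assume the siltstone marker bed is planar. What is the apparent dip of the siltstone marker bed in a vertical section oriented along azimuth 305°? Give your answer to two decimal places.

Let the plane be z = a·E + b·N + c.
SP-102−SP-101: 928a − 461b = 133.4;  SP-103−SP-101: −49a − 454b = 133.5.
Solving gives a = −0.00221, b = −0.29381.
Unit vector along 305° is (sin 305°, cos 305°) = (-0.8192, 0.5736).
Slope in that direction = a·(-0.8192) + b·(0.5736) = −0.16672.
Apparent dip = arctan|0.16672| = 9.47° (true dip is 16.4°, so apparent ≤ true as expected).

9.47°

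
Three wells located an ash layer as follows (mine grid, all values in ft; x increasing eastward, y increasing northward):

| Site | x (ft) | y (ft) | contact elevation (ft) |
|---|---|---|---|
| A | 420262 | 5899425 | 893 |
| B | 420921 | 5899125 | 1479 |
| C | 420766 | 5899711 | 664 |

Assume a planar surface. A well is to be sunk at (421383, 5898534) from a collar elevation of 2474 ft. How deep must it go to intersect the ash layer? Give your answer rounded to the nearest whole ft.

Let the plane be z = a·x + b·y + c.
B−A: 659a − 300b = 586;  C−A: 504a + 286b = −229.
Solving gives a = 0.29114975, b = −1.31377438.
Then c = 893 − a·420262 − b·5899425 = 7629047.27.
At (421383, 5898534): z_contact = 122685.6 − 7749342.9 + 7629047.27 = 2390.0 ft.
Depth below ground = 2474 − 2390.0 = 84 ft.

84 ft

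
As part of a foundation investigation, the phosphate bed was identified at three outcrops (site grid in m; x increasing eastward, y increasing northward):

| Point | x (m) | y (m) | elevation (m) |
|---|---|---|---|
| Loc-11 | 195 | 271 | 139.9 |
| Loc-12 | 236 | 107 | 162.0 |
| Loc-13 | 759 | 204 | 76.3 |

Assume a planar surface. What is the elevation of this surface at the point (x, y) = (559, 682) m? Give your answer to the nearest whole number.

Two edge vectors: Loc-11→Loc-12 = (41, -164, 22.1), Loc-11→Loc-13 = (564, -67, -63.6).
Normal n = (Loc-11→Loc-12) × (Loc-11→Loc-13) = (11911.1, 15072, 89749).
So ∂z/∂x = −n_x/n_z = −0.13272 and ∂z/∂y = −n_y/n_z = −0.16794.
Intercept c from Loc-11: 139.9 + 25.88 + 45.51 = 211.29.
At (559, 682): z = −74.2 − 114.5 + 211.29 = 22.6 m.

23 m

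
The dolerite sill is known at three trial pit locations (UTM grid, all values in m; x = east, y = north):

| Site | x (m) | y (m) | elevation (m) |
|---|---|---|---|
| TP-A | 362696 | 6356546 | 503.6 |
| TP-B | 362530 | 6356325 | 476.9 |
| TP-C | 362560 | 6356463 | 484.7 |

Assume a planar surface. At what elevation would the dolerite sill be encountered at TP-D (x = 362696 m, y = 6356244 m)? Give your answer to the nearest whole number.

494 m

Two edge vectors: TP-A→TP-B = (-166, -221, -26.7), TP-A→TP-C = (-136, -83, -18.9).
Normal n = (TP-A→TP-B) × (TP-A→TP-C) = (1960.8, 493.8, -16278).
So ∂z/∂x = −n_x/n_z = 0.12045706 and ∂z/∂y = −n_y/n_z = 0.03033542.
Intercept c from TP-A: 503.6 − 43689.29 − 192828.51 = −236014.20.
At (362696, 6356244): z = 43689.3 + 192819.3 − 236014.20 = 494.4 m.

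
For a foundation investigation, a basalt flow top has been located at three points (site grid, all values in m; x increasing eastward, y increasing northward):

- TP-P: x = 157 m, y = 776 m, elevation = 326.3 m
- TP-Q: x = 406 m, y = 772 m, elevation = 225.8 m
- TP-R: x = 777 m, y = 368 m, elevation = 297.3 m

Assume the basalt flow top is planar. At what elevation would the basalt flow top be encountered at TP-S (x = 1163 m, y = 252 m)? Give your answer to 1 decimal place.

Two edge vectors: TP-P→TP-Q = (249, -4, -100.5), TP-P→TP-R = (620, -408, -29).
Normal n = (TP-P→TP-Q) × (TP-P→TP-R) = (-40888, -55089, -99112).
So ∂z/∂x = −n_x/n_z = −0.412543 and ∂z/∂y = −n_y/n_z = −0.555826.
Intercept c from TP-P: 326.3 + 64.77 + 431.32 = 822.39.
At (1163, 252): z = −479.8 − 140.1 + 822.39 = 202.5 m.

202.5 m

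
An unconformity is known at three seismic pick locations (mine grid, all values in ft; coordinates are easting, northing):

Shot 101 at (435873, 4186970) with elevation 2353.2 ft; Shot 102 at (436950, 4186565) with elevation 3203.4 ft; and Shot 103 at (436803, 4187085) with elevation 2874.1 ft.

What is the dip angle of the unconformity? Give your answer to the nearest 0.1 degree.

37.6°

Two edge vectors: Shot 101→Shot 102 = (1077, -405, 850.2), Shot 101→Shot 103 = (930, 115, 520.9).
Normal n = (Shot 101→Shot 102) × (Shot 101→Shot 103) = (-308737.5, 229676.7, 500505).
So ∂z/∂easting = −n_x/n_z = 0.61685 and ∂z/∂northing = −n_y/n_z = −0.45889.
Gradient magnitude |∇z| = √(a² + b²) = √(0.38051 + 0.21058) = 0.76882.
True dip = arctan(0.76882) = 37.6°, dipping toward NW (azimuth ≈ 307°).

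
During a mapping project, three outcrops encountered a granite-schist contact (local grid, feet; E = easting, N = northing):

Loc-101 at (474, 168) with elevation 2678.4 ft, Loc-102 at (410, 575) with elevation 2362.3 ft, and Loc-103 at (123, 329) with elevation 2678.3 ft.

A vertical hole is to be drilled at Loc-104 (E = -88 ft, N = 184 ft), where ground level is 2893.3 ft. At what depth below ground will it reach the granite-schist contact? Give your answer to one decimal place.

12.7 ft

Let the plane be z = a·E + b·N + c.
Loc-102−Loc-101: −64a + 407b = −316.1;  Loc-103−Loc-101: −351a + 161b = −0.1.
Solving gives a = −0.38363, b = −0.83698.
Then c = 2678.4 − a·474 − b·168 = 3000.85.
At (-88, 184): z_contact = 33.76 − 154.01 + 3000.85 = 2880.61 ft.
Depth below ground = 2893.3 − 2880.61 = 12.7 ft.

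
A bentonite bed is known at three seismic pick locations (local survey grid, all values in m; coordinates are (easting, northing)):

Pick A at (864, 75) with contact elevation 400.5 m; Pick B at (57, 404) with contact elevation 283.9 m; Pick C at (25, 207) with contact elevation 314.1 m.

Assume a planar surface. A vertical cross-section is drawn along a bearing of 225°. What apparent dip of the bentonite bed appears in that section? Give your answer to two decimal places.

3.60°

Let the plane be z = a·E + b·N + c.
Pick B−Pick A: −807a + 329b = −116.6;  Pick C−Pick A: −839a + 132b = −86.4.
Solving gives a = 0.07690, b = −0.16579.
Unit vector along 225° is (sin 225°, cos 225°) = (-0.7071, -0.7071).
Slope in that direction = a·(-0.7071) + b·(-0.7071) = 0.06286.
Apparent dip = arctan|0.06286| = 3.60° (true dip is 10.4°, so apparent ≤ true as expected).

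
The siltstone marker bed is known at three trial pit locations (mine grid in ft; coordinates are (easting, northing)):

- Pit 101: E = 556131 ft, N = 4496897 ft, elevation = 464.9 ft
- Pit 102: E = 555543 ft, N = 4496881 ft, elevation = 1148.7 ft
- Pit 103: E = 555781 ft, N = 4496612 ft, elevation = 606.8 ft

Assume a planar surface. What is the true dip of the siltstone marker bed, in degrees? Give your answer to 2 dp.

56.83°

Let the plane be z = a·E + b·N + c.
Pit 102−Pit 101: −588a − 16b = 683.8;  Pit 103−Pit 101: −350a − 285b = 141.9.
Solving gives a = −1.18911, b = 0.96242.
Gradient magnitude |∇z| = √(a² + b²) = √(1.41399 + 0.92625) = 1.52979.
True dip = arctan(1.52979) = 56.83°, dipping toward SE (azimuth ≈ 129°).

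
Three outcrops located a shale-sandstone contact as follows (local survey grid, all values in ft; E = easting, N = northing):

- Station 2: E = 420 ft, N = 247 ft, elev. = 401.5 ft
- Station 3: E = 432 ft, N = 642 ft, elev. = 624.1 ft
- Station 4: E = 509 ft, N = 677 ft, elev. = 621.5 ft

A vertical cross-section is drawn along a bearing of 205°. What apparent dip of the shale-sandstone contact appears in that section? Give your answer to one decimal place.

21.5°

Two edge vectors: Station 2→Station 3 = (12, 395, 222.6), Station 2→Station 4 = (89, 430, 220).
Normal n = (Station 2→Station 3) × (Station 2→Station 4) = (-8818, 17171.4, -29995).
So ∂z/∂E = −n_x/n_z = −0.29398 and ∂z/∂N = −n_y/n_z = 0.57248.
Unit vector along 205° is (sin 205°, cos 205°) = (-0.4226, -0.9063).
Slope in that direction = a·(-0.4226) + b·(-0.9063) = −0.39460.
Apparent dip = arctan|0.39460| = 21.5° (true dip is 32.8°, so apparent ≤ true as expected).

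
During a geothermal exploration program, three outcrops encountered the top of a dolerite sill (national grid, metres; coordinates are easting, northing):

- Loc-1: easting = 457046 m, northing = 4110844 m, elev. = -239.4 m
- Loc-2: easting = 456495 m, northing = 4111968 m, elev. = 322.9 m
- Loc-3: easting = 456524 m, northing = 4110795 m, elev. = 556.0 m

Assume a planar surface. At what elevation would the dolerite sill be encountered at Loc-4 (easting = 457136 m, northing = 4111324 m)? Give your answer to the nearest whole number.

Let the plane be z = a·easting + b·northing + c.
Loc-2−Loc-1: −551a + 1124b = 562.3;  Loc-3−Loc-1: −522a − 49b = 795.4.
Solving gives a = −1.50161603, b = −0.23584558.
Then c = -239.4 − a·457046 − b·4110844 = 1655592.58.
At (457136, 4111324): z = −686442.7 − 969637.6 + 1655592.58 = -487.8 m.

-488 m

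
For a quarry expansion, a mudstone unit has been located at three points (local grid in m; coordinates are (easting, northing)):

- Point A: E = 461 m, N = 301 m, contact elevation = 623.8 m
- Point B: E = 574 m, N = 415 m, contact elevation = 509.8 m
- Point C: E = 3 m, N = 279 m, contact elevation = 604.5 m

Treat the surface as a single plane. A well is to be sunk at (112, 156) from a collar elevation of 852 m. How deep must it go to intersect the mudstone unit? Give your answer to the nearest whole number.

Two edge vectors: Point A→Point B = (113, 114, -114), Point A→Point C = (-458, -22, -19.3).
Normal n = (Point A→Point B) × (Point A→Point C) = (-4708.2, 54392.9, 49726).
So ∂z/∂E = −n_x/n_z = 0.09468 and ∂z/∂N = −n_y/n_z = −1.09385.
Intercept c from Point A: 623.8 − 43.65 + 329.25 = 909.40.
At (112, 156): z_contact = 10.6 − 170.6 + 909.40 = 749.4 m.
Depth below ground = 852 − 749.4 = 103 m.

103 m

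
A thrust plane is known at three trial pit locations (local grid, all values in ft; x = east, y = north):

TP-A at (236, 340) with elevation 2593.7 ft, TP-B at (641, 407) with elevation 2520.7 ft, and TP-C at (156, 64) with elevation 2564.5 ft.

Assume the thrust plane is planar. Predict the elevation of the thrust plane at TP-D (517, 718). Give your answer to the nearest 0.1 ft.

2598.1 ft

Let the plane be z = a·x + b·y + c.
TP-B−TP-A: 405a + 67b = −73;  TP-C−TP-A: −80a − 276b = −29.2.
Solving gives a = −0.20771, b = 0.16600.
Then c = 2593.7 − a·236 − b·340 = 2586.28.
At (517, 718): z = −107.4 + 119.2 + 2586.28 = 2598.1 ft.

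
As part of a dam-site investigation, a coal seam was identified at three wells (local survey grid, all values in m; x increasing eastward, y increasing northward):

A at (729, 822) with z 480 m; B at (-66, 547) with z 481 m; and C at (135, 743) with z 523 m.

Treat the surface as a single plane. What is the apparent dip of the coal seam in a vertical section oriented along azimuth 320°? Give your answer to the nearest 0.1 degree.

18.3°

Two edge vectors: A→B = (-795, -275, 1), A→C = (-594, -79, 43).
Normal n = (A→B) × (A→C) = (-11746, 33591, -100545).
So ∂z/∂x = −n_x/n_z = −0.11682 and ∂z/∂y = −n_y/n_z = 0.33409.
Unit vector along 320° is (sin 320°, cos 320°) = (-0.6428, 0.7660).
Slope in that direction = a·(-0.6428) + b·(0.7660) = 0.33102.
Apparent dip = arctan|0.33102| = 18.3° (true dip is 19.5°, so apparent ≤ true as expected).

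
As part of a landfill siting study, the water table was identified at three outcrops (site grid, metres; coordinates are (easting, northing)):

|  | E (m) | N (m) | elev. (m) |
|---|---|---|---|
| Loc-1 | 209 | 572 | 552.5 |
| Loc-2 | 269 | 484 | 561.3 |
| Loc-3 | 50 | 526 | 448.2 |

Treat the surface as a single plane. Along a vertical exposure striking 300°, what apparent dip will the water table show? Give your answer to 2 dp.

19.31°

Let the plane be z = a·E + b·N + c.
Loc-2−Loc-1: 60a − 88b = 8.8;  Loc-3−Loc-1: −159a − 46b = −104.3.
Solving gives a = 0.57206, b = 0.29004.
Unit vector along 300° is (sin 300°, cos 300°) = (-0.8660, 0.5000).
Slope in that direction = a·(-0.8660) + b·(0.5000) = −0.35040.
Apparent dip = arctan|0.35040| = 19.31° (true dip is 32.7°, so apparent ≤ true as expected).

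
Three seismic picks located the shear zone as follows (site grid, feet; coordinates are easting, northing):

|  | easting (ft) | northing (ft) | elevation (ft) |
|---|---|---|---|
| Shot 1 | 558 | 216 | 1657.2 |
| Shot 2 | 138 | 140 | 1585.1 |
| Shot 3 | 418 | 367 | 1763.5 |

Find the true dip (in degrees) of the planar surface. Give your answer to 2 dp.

36.51°

Let the plane be z = a·easting + b·northing + c.
Shot 2−Shot 1: −420a − 76b = −72.1;  Shot 3−Shot 1: −140a + 151b = 106.3.
Solving gives a = 0.03792, b = 0.73913.
Gradient magnitude |∇z| = √(a² + b²) = √(0.00144 + 0.54631) = 0.74010.
True dip = arctan(0.74010) = 36.51°, dipping toward S (azimuth ≈ 183°).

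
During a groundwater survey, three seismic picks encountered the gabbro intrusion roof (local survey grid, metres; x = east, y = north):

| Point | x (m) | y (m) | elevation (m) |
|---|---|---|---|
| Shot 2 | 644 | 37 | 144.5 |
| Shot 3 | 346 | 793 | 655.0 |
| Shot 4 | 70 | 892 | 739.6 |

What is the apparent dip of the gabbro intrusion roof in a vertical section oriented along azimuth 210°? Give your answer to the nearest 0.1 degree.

27.6°

Let the plane be z = a·x + b·y + c.
Shot 3−Shot 2: −298a + 756b = 510.5;  Shot 4−Shot 2: −574a + 855b = 595.1.
Solving gives a = −0.07490, b = 0.64574.
Unit vector along 210° is (sin 210°, cos 210°) = (-0.5000, -0.8660).
Slope in that direction = a·(-0.5000) + b·(-0.8660) = −0.52178.
Apparent dip = arctan|0.52178| = 27.6° (true dip is 33.0°, so apparent ≤ true as expected).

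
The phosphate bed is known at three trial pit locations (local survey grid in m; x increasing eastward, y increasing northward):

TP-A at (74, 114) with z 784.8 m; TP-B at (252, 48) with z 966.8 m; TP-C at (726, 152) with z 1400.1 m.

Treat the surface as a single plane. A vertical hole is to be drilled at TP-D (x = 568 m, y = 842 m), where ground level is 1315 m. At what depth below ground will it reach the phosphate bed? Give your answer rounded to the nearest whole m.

192 m

Two edge vectors: TP-A→TP-B = (178, -66, 182), TP-A→TP-C = (652, 38, 615.3).
Normal n = (TP-A→TP-B) × (TP-A→TP-C) = (-47525.8, 9140.6, 49796).
So ∂z/∂x = −n_x/n_z = 0.95441 and ∂z/∂y = −n_y/n_z = −0.18356.
Intercept c from TP-A: 784.8 − 70.63 + 20.93 = 735.10.
At (568, 842): z_contact = 542.1 − 154.6 + 735.10 = 1122.6 m.
Depth below ground = 1315 − 1122.6 = 192 m.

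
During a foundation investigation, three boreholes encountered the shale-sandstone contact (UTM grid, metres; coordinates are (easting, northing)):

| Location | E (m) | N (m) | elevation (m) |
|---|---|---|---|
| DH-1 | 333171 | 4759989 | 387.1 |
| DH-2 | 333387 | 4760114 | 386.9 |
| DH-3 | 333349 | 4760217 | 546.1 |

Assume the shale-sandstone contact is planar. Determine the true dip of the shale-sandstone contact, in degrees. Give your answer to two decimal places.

55.81°

Let the plane be z = a·E + b·N + c.
DH-2−DH-1: 216a + 125b = −0.2;  DH-3−DH-1: 178a + 228b = 159.
Solving gives a = −0.73785, b = 1.27341.
Gradient magnitude |∇z| = √(a² + b²) = √(0.54443 + 1.62158) = 1.47174.
True dip = arctan(1.47174) = 55.81°, dipping toward SSE (azimuth ≈ 150°).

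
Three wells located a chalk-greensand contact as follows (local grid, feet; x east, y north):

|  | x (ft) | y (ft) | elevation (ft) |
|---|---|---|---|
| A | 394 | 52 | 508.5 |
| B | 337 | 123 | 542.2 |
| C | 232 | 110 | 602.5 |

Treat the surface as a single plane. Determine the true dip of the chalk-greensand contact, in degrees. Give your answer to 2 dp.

29.94°

Two edge vectors: A→B = (-57, 71, 33.7), A→C = (-162, 58, 94).
Normal n = (A→B) × (A→C) = (4719.4, -101.4, 8196).
So ∂z/∂x = −n_x/n_z = −0.57582 and ∂z/∂y = −n_y/n_z = 0.01237.
Gradient magnitude |∇z| = √(a² + b²) = √(0.33157 + 0.00015) = 0.57595.
True dip = arctan(0.57595) = 29.94°, dipping toward E (azimuth ≈ 091°).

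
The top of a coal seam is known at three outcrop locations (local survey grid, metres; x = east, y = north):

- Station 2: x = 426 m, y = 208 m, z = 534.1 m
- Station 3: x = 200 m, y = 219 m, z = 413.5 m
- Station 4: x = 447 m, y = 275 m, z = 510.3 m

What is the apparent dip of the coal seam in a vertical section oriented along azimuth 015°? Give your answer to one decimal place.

20.1°

Two edge vectors: Station 2→Station 3 = (-226, 11, -120.6), Station 2→Station 4 = (21, 67, -23.8).
Normal n = (Station 2→Station 3) × (Station 2→Station 4) = (7818.4, -7911.4, -15373).
So ∂z/∂x = −n_x/n_z = 0.50858 and ∂z/∂y = −n_y/n_z = −0.51463.
Unit vector along 015° is (sin 15°, cos 15°) = (0.2588, 0.9659).
Slope in that direction = a·(0.2588) + b·(0.9659) = −0.36546.
Apparent dip = arctan|0.36546| = 20.1° (true dip is 35.9°, so apparent ≤ true as expected).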